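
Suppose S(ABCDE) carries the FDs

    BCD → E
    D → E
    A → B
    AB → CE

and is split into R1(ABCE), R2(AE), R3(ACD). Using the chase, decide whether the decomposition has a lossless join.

Chase test. Columns are ABCDE; row i has aⱼ where attribute j ∈ Ri, else bᵢⱼ.
Initial tableau (one row per fragment):
  row 1: a1 a2 a3 b14 a5
  row 2: a1 b22 b23 b24 a5
  row 3: a1 b32 a3 a4 b35
Rows 1 and 2 agree on A; apply A→B and equate their B entries.
Rows 1 and 3 agree on A; apply A→B and equate their B entries.
Rows 1 and 2 agree on AB; apply AB→CE and equate their CE entries.
Rows 1 and 3 agree on AB; apply AB→CE and equate their CE entries.
Row 3 is now all distinguished symbols — the join is lossless.

Yes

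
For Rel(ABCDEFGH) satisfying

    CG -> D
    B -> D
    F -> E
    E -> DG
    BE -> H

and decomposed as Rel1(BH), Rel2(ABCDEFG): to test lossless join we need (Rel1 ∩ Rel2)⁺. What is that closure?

Rel1 ∩ Rel2 = {B}.
B → D applies, adding D
Closure: {BD}.

BD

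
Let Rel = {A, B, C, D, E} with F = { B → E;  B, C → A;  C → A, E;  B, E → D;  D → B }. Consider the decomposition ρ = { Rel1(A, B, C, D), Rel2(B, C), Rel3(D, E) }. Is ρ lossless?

Chase test. Columns are A, B, C, D, E; row i has aⱼ where attribute j ∈ Reli, else bᵢⱼ.
Initial tableau (one row per fragment):
  row 1: a1 a2 a3 a4 b15
  row 2: b21 a2 a3 b24 b25
  row 3: b31 b32 b33 a4 a5
Rows 1 and 2 agree on B; apply B→E and equate their E entries.
Rows 1 and 2 agree on B, C; apply B, C→A and equate their A entries.
Rows 1 and 2 agree on B, E; apply B, E→D and equate their D entries.
Rows 1 and 3 agree on D; apply D→B and equate their B entries.
Rows 1 and 3 agree on B; apply B→E and equate their E entries.
Row 1 is now all distinguished symbols — the join is lossless.

Yes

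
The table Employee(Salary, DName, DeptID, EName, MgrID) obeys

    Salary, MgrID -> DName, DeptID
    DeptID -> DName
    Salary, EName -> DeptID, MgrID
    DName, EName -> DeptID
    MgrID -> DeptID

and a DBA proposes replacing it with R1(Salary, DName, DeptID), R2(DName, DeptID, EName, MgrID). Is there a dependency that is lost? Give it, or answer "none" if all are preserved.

Salary, EName -> DeptID, MgrID

Check Salary, EName → DeptID, MgrID: no single fragment contains all of {Salary, DeptID, EName, MgrID}, and the restricted closure of {Salary, EName} across the fragments never reaches {DeptID, MgrID}.
Salary, MgrID → DName, DeptID is preserved.
DeptID → DName is preserved.
DName, EName → DeptID is preserved.
MgrID → DeptID is preserved.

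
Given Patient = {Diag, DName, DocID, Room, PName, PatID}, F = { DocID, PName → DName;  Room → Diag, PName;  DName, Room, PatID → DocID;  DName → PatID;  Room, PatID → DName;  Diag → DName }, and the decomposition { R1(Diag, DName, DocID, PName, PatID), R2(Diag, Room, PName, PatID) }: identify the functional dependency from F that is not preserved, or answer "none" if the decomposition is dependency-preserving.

Check DName, Room, PatID → DocID: no single fragment contains all of {DName, DocID, Room, PatID}, and the restricted closure of {DName, Room, PatID} across the fragments never reaches {DocID}.
DocID, PName → DName is preserved.
Room → Diag, PName is preserved.
DName → PatID is preserved.
Room, PatID → DName is preserved.
Diag → DName is preserved.

DName, Room, PatID → DocID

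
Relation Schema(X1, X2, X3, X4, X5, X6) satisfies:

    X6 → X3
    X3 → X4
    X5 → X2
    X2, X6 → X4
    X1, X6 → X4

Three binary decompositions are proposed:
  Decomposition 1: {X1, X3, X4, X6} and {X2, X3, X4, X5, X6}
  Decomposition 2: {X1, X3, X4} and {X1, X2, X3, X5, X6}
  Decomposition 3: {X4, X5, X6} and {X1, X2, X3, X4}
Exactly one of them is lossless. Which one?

Decomposition 1: common = {X3, X4, X6}, closure = {X3, X4, X6} → lossy.
Decomposition 2: common = {X1, X3}, closure = {X1, X3, X4} → lossless.
Decomposition 3: common = {X4}, closure = {X4} → lossy.

Decomposition 2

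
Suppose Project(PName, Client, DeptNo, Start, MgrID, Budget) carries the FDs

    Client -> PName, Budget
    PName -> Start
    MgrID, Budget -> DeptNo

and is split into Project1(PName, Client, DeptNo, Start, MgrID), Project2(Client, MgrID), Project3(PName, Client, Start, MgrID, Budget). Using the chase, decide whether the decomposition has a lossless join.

Chase test. Columns are PName, Client, DeptNo, Start, MgrID, Budget; row i has aⱼ where attribute j ∈ Projecti, else bᵢⱼ.
Initial tableau (one row per fragment):
  row 1: a1 a2 a3 a4 a5 b16
  row 2: b21 a2 b23 b24 a5 b26
  row 3: a1 a2 b33 a4 a5 a6
Rows 1 and 2 agree on Client; apply Client→PName, Budget and equate their PName, Budget entries.
Rows 1 and 3 agree on Client; apply Client→PName, Budget and equate their PName, Budget entries.
Rows 1 and 2 agree on PName; apply PName→Start and equate their Start entries.
Rows 1 and 2 agree on MgrID, Budget; apply MgrID, Budget→DeptNo and equate their DeptNo entries.
Rows 1 and 3 agree on MgrID, Budget; apply MgrID, Budget→DeptNo and equate their DeptNo entries.
Row 1 is now all distinguished symbols — the join is lossless.

Yes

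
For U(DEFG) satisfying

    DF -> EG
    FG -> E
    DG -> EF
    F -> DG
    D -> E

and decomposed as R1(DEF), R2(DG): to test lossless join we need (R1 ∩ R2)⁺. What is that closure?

R1 ∩ R2 = {D}.
D → E applies, adding E
Closure: {DE}.

DE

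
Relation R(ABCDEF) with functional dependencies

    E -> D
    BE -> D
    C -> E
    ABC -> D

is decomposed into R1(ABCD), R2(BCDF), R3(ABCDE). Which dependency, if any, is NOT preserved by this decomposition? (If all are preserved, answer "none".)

E → D lies within R3.
BE → D lies within R3.
C → E lies within R3.
ABC → D lies within R1.
Every dependency is enforceable on the fragments, so the decomposition is dependency-preserving.

none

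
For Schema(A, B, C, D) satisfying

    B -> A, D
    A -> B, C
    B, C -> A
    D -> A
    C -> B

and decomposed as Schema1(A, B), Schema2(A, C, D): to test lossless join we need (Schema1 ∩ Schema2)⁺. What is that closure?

Schema1 ∩ Schema2 = {A}.
A → B, C applies, adding B, C
B → A, D applies, adding D
Closure: {A, B, C, D}.

A, B, C, D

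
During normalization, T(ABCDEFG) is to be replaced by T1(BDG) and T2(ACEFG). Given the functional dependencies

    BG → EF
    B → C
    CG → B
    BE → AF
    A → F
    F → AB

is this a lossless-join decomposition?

No

Common attributes: T1 ∩ T2 = {G}.
No dependency enlarges {G}, so (G)⁺ = {G}.
The closure contains neither all of T1 = {BDG} nor all of T2 = {ACEFG}, so the common attributes are not a superkey of either fragment. The join is lossy.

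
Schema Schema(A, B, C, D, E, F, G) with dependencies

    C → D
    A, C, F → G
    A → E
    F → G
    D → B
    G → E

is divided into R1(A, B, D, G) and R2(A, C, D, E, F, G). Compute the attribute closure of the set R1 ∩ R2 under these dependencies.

R1 ∩ R2 = {A, D, G}.
A → E applies, adding E
D → B applies, adding B
Closure: {A, B, D, E, G}.

A, B, D, E, G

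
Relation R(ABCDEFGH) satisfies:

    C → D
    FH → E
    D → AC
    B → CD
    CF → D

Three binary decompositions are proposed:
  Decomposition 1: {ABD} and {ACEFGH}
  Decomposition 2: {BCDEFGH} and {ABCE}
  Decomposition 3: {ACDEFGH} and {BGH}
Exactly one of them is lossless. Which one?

Decomposition 2

Decomposition 1: common = {A}, closure = {A} → lossy.
Decomposition 2: common = {BCE}, closure = {ABCDE} → lossless.
Decomposition 3: common = {GH}, closure = {GH} → lossy.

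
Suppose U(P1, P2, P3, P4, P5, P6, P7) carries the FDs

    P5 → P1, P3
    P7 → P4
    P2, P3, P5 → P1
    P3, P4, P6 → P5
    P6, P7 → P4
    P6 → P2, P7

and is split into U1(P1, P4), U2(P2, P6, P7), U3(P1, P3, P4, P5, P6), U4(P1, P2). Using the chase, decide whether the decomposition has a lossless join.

Yes

Chase test. Columns are P1, P2, P3, P4, P5, P6, P7; row i has aⱼ where attribute j ∈ Ui, else bᵢⱼ.
Initial tableau (one row per fragment):
  row 1: a1 b12 b13 a4 b15 b16 b17
  row 2: b21 a2 b23 b24 b25 a6 a7
  row 3: a1 b32 a3 a4 a5 a6 b37
  row 4: a1 a2 b43 b44 b45 b46 b47
Rows 2 and 3 agree on P6; apply P6→P2, P7 and equate their P2, P7 entries.
Rows 2 and 3 agree on P7; apply P7→P4 and equate their P4 entries.
Row 3 is now all distinguished symbols — the join is lossless.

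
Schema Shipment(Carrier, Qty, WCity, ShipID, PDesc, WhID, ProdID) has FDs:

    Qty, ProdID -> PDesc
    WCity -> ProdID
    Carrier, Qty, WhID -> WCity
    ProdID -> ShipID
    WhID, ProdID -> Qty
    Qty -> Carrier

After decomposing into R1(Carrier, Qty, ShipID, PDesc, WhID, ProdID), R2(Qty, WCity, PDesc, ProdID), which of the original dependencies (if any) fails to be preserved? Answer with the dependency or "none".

Carrier, Qty, WhID -> WCity

Check Carrier, Qty, WhID → WCity: no single fragment contains all of {Carrier, Qty, WCity, WhID}, and the restricted closure of {Carrier, Qty, WhID} across the fragments never reaches {WCity}.
Qty, ProdID → PDesc is preserved.
WCity → ProdID is preserved.
ProdID → ShipID is preserved.
WhID, ProdID → Qty is preserved.
Qty → Carrier is preserved.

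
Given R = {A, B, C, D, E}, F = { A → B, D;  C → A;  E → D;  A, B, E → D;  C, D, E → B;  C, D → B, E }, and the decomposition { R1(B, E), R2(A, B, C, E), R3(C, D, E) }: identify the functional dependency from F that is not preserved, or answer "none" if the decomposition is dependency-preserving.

Check A → B, D: no single fragment contains all of {A, B, D}, and the restricted closure of {A} across the fragments never reaches {B, D}.
C → A is preserved.
E → D is preserved.
A, B, E → D is preserved.
C, D, E → B is preserved.
C, D → B, E is preserved.

A → B, D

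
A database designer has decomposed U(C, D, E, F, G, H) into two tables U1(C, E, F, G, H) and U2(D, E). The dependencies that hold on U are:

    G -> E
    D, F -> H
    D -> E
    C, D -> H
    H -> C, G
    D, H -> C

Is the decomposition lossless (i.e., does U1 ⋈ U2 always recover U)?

Common attributes: U1 ∩ U2 = {E}.
No dependency enlarges {E}, so (E)⁺ = {E}.
The closure contains neither all of U1 = {C, E, F, G, H} nor all of U2 = {D, E}, so the common attributes are not a superkey of either fragment. The join is lossy.

No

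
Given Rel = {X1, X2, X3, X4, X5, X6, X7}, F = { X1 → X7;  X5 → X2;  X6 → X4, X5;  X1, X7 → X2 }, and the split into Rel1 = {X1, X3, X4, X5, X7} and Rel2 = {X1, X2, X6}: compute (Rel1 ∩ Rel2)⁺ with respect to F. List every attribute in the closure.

Rel1 ∩ Rel2 = {X1}.
X1 → X7 applies, adding X7
X1, X7 → X2 applies, adding X2
Closure: {X1, X2, X7}.

X1, X2, X7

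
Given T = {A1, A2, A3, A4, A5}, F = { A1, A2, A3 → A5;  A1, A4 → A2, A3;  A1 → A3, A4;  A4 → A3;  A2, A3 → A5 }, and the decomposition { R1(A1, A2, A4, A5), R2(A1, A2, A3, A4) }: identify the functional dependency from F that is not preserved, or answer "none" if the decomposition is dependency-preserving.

A2, A3 → A5

Check A2, A3 → A5: no single fragment contains all of {A2, A3, A5}, and the restricted closure of {A2, A3} across the fragments never reaches {A5}.
A1, A2, A3 → A5 is preserved.
A1, A4 → A2, A3 is preserved.
A1 → A3, A4 is preserved.
A4 → A3 is preserved.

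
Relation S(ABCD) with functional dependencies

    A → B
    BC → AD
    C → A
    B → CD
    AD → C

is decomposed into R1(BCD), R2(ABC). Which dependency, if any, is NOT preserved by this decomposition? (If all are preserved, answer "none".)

none

A → B lies within R2.
BC → AD: restricted closure across fragments reaches AD.
C → A lies within R2.
B → CD lies within R1.
AD → C: restricted closure across fragments reaches C.
Every dependency is enforceable on the fragments, so the decomposition is dependency-preserving.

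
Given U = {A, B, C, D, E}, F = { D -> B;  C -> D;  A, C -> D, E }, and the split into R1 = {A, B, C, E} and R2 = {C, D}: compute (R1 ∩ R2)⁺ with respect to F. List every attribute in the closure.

B, C, D

R1 ∩ R2 = {C}.
C → D applies, adding D
D → B applies, adding B
Closure: {B, C, D}.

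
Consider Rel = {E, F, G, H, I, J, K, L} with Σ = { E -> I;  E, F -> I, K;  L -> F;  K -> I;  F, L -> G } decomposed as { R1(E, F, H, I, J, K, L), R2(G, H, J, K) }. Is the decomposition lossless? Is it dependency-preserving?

lossy and not dependency-preserving

Lossless test: (H, J, K)⁺ = {H, I, J, K}, which is a superkey of neither fragment — lossy.
Dependency preservation: the restricted closure of {F, L} across the fragments never reaches {G}, so F, L → G cannot be enforced without a join — not preserved.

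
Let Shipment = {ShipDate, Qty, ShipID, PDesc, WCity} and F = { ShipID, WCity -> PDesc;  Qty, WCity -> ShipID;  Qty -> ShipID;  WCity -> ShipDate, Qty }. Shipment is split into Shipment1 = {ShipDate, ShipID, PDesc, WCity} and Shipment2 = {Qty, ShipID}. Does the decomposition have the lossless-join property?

Common attributes: Shipment1 ∩ Shipment2 = {ShipID}.
No dependency enlarges {ShipID}, so (ShipID)⁺ = {ShipID}.
The closure contains neither all of Shipment1 = {ShipDate, ShipID, PDesc, WCity} nor all of Shipment2 = {Qty, ShipID}, so the common attributes are not a superkey of either fragment. The join is lossy.

No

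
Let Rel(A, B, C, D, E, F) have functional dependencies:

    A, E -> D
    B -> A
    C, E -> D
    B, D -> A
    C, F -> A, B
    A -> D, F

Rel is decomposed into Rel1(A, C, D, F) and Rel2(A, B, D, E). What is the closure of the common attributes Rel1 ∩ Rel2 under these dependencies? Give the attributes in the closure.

A, D, F

Rel1 ∩ Rel2 = {A, D}.
A → D, F applies, adding F
Closure: {A, D, F}.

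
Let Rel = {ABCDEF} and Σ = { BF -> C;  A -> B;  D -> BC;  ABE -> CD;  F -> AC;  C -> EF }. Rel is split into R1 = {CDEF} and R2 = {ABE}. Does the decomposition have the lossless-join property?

No

Common attributes: R1 ∩ R2 = {E}.
No dependency enlarges {E}, so (E)⁺ = {E}.
The closure contains neither all of R1 = {CDEF} nor all of R2 = {ABE}, so the common attributes are not a superkey of either fragment. The join is lossy.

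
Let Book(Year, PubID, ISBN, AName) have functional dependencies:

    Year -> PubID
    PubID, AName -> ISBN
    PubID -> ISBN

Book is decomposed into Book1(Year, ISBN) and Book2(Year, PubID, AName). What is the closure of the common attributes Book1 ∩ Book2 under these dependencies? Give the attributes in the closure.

Book1 ∩ Book2 = {Year}.
Year → PubID applies, adding PubID
PubID → ISBN applies, adding ISBN
Closure: {Year, PubID, ISBN}.

Year, PubID, ISBN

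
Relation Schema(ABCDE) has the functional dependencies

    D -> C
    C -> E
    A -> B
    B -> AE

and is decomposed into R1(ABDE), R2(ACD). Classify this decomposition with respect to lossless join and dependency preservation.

Lossless test: (AD)⁺ = {ABCDE}, which contains all of one fragment — lossless.
Dependency preservation: the restricted closure of {C} across the fragments never reaches {E}, so C → E cannot be enforced without a join — not preserved.

lossless but not dependency-preserving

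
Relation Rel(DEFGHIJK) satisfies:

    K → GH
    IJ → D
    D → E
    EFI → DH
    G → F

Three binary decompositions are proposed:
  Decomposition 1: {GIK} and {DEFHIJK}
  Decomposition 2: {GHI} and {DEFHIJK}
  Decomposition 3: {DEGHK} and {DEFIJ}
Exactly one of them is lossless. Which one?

Decomposition 1: common = {IK}, closure = {FGHIK} → lossless.
Decomposition 2: common = {HI}, closure = {HI} → lossy.
Decomposition 3: common = {DE}, closure = {DE} → lossy.

Decomposition 1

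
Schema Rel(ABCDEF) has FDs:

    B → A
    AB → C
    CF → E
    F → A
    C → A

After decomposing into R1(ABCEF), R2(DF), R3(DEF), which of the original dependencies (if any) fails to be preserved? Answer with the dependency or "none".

none

B → A lies within R1.
AB → C lies within R1.
CF → E lies within R1.
F → A lies within R1.
C → A lies within R1.
Every dependency is enforceable on the fragments, so the decomposition is dependency-preserving.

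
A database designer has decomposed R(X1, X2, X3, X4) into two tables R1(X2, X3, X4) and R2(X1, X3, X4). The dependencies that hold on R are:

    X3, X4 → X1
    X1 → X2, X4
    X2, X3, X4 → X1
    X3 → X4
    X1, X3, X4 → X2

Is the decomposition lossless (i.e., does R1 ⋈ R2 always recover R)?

Yes

Common attributes: R1 ∩ R2 = {X3, X4}.
Closure of {X3, X4}: X3, X4 → X1 applies, adding X1; X1 → X2, X4 applies, adding X2. So (X3, X4)⁺ = {X1, X2, X3, X4}.
This closure contains every attribute of R1, so R1 ∩ R2 → R1. The join is lossless.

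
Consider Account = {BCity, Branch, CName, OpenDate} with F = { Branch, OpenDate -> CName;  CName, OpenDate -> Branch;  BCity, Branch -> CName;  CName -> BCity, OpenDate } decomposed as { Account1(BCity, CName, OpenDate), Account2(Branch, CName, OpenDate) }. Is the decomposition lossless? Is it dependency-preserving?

lossless but not dependency-preserving

Lossless test: (CName, OpenDate)⁺ = {BCity, Branch, CName, OpenDate}, which contains all of one fragment — lossless.
Dependency preservation: the restricted closure of {BCity, Branch} across the fragments never reaches {CName}, so BCity, Branch → CName cannot be enforced without a join — not preserved.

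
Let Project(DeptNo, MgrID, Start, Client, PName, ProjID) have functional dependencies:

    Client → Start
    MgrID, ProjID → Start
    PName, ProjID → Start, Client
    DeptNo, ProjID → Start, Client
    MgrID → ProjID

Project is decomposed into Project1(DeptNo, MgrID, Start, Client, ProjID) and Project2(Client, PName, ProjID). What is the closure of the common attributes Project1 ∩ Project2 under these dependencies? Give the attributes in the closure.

Project1 ∩ Project2 = {Client, ProjID}.
Client → Start applies, adding Start
Closure: {Start, Client, ProjID}.

Start, Client, ProjID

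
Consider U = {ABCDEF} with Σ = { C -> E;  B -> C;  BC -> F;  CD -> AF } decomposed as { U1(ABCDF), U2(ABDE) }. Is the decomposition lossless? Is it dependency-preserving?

Lossless test: (ABD)⁺ = {ABCDEF}, which contains all of one fragment — lossless.
Dependency preservation: the restricted closure of {C} across the fragments never reaches {E}, so C → E cannot be enforced without a join — not preserved.

lossless but not dependency-preserving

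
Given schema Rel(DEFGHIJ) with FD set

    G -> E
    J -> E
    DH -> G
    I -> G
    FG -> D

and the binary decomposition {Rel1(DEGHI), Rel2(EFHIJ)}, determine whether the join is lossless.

No

Common attributes: Rel1 ∩ Rel2 = {EHI}.
Closure of {EHI}: I → G applies, adding G. So (EHI)⁺ = {EGHI}.
The closure contains neither all of Rel1 = {DEGHI} nor all of Rel2 = {EFHIJ}, so the common attributes are not a superkey of either fragment. The join is lossy.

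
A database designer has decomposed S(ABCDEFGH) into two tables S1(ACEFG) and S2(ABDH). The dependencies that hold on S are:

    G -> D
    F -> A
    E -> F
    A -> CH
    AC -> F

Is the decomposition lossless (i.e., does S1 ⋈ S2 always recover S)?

No

Common attributes: S1 ∩ S2 = {A}.
Closure of {A}: A → CH applies, adding CH; AC → F applies, adding F. So (A)⁺ = {ACFH}.
The closure contains neither all of S1 = {ACEFG} nor all of S2 = {ABDH}, so the common attributes are not a superkey of either fragment. The join is lossy.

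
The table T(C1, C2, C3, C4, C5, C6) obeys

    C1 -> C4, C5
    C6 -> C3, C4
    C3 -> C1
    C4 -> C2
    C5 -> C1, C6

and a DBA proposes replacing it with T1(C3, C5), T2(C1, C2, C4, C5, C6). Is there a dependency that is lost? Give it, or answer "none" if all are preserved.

C1 → C4, C5 lies within T2.
C6 → C3, C4: restricted closure across fragments reaches C3, C4.
C3 → C1: restricted closure across fragments reaches C1.
C4 → C2 lies within T2.
C5 → C1, C6 lies within T2.
Every dependency is enforceable on the fragments, so the decomposition is dependency-preserving.

none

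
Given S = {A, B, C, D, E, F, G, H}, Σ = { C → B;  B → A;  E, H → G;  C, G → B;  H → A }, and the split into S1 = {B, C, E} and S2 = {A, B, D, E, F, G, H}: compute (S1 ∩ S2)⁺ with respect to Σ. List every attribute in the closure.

S1 ∩ S2 = {B, E}.
B → A applies, adding A
Closure: {A, B, E}.

A, B, E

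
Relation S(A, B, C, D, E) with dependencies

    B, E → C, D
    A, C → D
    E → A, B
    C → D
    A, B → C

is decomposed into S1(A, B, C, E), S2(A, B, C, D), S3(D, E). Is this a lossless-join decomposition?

Chase test. Columns are A, B, C, D, E; row i has aⱼ where attribute j ∈ Si, else bᵢⱼ.
Initial tableau (one row per fragment):
  row 1: a1 a2 a3 b14 a5
  row 2: a1 a2 a3 a4 b25
  row 3: b31 b32 b33 a4 a5
Rows 1 and 2 agree on A, C; apply A, C→D and equate their D entries.
Rows 1 and 3 agree on E; apply E→A, B and equate their A, B entries.
Rows 1 and 3 agree on A, B; apply A, B→C and equate their C entries.
Row 1 is now all distinguished symbols — the join is lossless.

Yes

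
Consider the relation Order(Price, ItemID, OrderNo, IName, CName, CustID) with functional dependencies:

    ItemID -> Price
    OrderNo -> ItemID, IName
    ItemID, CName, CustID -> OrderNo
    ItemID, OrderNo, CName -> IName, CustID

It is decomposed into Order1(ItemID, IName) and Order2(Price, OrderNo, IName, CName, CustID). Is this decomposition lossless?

Common attributes: Order1 ∩ Order2 = {IName}.
No dependency enlarges {IName}, so (IName)⁺ = {IName}.
The closure contains neither all of Order1 = {ItemID, IName} nor all of Order2 = {Price, OrderNo, IName, CName, CustID}, so the common attributes are not a superkey of either fragment. The join is lossy.

No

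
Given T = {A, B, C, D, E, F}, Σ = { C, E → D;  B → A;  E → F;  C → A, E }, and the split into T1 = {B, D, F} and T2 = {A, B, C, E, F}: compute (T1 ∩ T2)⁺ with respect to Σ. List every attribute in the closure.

T1 ∩ T2 = {B, F}.
B → A applies, adding A
Closure: {A, B, F}.

A, B, F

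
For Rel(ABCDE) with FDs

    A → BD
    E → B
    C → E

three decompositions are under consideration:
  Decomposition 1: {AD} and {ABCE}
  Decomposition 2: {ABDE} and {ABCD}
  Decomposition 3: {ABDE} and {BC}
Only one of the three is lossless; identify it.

Decomposition 1: common = {A}, closure = {ABD} → lossless.
Decomposition 2: common = {ABD}, closure = {ABD} → lossy.
Decomposition 3: common = {B}, closure = {B} → lossy.

Decomposition 1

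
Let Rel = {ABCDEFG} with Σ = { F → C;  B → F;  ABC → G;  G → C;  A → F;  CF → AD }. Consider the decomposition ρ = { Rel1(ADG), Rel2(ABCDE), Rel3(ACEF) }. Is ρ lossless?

No

Chase test. Columns are ABCDEFG; row i has aⱼ where attribute j ∈ Reli, else bᵢⱼ.
Initial tableau (one row per fragment):
  row 1: a1 b12 b13 a4 b15 b16 a7
  row 2: a1 a2 a3 a4 a5 b26 b27
  row 3: a1 b32 a3 b34 a5 a6 b37
Rows 1 and 2 agree on A; apply A→F and equate their F entries.
Rows 1 and 3 agree on A; apply A→F and equate their F entries.
Rows 2 and 3 agree on CF; apply CF→AD and equate their AD entries.
Rows 1 and 2 agree on F; apply F→C and equate their C entries.
No row becomes fully distinguished — the join is lossy.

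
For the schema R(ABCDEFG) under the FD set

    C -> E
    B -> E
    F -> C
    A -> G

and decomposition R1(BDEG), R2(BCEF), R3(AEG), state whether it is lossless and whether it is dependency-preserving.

lossy but dependency-preserving

Lossless test (chase): applying each FD to every pair of rows produces no changes in the tableau, so no row becomes fully distinguished — the join is lossy.
Dependency preservation: every FD's attributes lie within a single fragment, so each can be enforced locally — preserved.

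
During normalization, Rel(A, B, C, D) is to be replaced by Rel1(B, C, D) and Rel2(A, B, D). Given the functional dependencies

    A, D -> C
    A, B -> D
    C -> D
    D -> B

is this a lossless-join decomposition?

Common attributes: Rel1 ∩ Rel2 = {B, D}.
No dependency enlarges {B, D}, so (B, D)⁺ = {B, D}.
The closure contains neither all of Rel1 = {B, C, D} nor all of Rel2 = {A, B, D}, so the common attributes are not a superkey of either fragment. The join is lossy.

No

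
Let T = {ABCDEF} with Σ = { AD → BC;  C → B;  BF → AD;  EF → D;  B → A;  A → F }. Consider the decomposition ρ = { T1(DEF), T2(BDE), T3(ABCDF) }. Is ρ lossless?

Chase test. Columns are ABCDEF; row i has aⱼ where attribute j ∈ Ti, else bᵢⱼ.
Initial tableau (one row per fragment):
  row 1: b11 b12 b13 a4 a5 a6
  row 2: b21 a2 b23 a4 a5 b26
  row 3: a1 a2 a3 a4 b35 a6
Rows 2 and 3 agree on B; apply B→A and equate their A entries.
Rows 2 and 3 agree on A; apply A→F and equate their F entries.
Rows 2 and 3 agree on AD; apply AD→BC and equate their BC entries.
Row 2 is now all distinguished symbols — the join is lossless.

Yes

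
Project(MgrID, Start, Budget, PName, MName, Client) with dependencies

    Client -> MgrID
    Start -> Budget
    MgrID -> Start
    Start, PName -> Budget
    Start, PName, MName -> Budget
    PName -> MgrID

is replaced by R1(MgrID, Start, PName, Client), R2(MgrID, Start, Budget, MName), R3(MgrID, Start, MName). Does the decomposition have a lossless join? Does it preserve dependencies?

lossy but dependency-preserving

Lossless test (chase): Rows 1 and 2 agree on Start; apply Start→Budget and equate their Budget entries. Rows 1 and 3 agree on Start; apply Start→Budget and equate their Budget entries. No row becomes fully distinguished — the join is lossy.
Dependency preservation: Start, PName → Budget; Start, PName, MName → Budget are not contained in any single fragment, but the restricted closure of each left-hand side across the fragments still reaches the right-hand side; the remaining FDs each lie inside some fragment. All dependencies are preserved.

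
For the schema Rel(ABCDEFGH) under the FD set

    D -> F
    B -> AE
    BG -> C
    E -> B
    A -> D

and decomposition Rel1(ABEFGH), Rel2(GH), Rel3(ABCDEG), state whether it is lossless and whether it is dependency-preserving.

Lossless test (chase): Rows 1 and 3 agree on BG; apply BG→C and equate their C entries. Rows 1 and 3 agree on A; apply A→D and equate their D entries. Rows 1 and 3 agree on D; apply D→F and equate their F entries. Row 1 is now all distinguished symbols — the join is lossless.
Dependency preservation: the restricted closure of {D} across the fragments never reaches {F}, so D → F cannot be enforced without a join — not preserved.

lossless but not dependency-preserving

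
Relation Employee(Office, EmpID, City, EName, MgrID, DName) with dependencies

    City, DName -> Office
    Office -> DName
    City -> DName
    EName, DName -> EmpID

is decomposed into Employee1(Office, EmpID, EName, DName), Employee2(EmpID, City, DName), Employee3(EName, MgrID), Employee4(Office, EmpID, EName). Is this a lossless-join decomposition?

No

Chase test. Columns are Office, EmpID, City, EName, MgrID, DName; row i has aⱼ where attribute j ∈ Employeei, else bᵢⱼ.
Initial tableau (one row per fragment):
  row 1: a1 a2 b13 a4 b15 a6
  row 2: b21 a2 a3 b24 b25 a6
  row 3: b31 b32 b33 a4 a5 b36
  row 4: a1 a2 b43 a4 b45 b46
Rows 1 and 4 agree on Office; apply Office→DName and equate their DName entries.
No row becomes fully distinguished — the join is lossy.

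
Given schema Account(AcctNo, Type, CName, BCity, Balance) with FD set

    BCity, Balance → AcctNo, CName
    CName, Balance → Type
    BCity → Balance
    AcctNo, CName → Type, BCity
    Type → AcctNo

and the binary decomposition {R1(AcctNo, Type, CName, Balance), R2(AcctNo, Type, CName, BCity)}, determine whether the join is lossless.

Yes

Common attributes: R1 ∩ R2 = {AcctNo, Type, CName}.
Closure of {AcctNo, Type, CName}: AcctNo, CName → Type, BCity applies, adding BCity; BCity → Balance applies, adding Balance. So (AcctNo, Type, CName)⁺ = {AcctNo, Type, CName, BCity, Balance}.
This closure contains every attribute of R1, so R1 ∩ R2 → R1. The join is lossless.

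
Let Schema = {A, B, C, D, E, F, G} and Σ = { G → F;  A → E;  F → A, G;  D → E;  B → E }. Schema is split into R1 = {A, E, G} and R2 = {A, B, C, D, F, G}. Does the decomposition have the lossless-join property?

Yes

Common attributes: R1 ∩ R2 = {A, G}.
Closure of {A, G}: G → F applies, adding F; A → E applies, adding E. So (A, G)⁺ = {A, E, F, G}.
This closure contains every attribute of R1, so R1 ∩ R2 → R1. The join is lossless.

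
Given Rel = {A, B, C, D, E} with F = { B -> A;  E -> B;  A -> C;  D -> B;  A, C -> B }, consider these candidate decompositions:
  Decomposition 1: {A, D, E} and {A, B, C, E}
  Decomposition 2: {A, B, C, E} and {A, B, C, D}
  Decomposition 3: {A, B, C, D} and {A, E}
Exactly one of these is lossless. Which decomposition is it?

Decomposition 1

Decomposition 1: common = {A, E}, closure = {A, B, C, E} → lossless.
Decomposition 2: common = {A, B, C}, closure = {A, B, C} → lossy.
Decomposition 3: common = {A}, closure = {A, B, C} → lossy.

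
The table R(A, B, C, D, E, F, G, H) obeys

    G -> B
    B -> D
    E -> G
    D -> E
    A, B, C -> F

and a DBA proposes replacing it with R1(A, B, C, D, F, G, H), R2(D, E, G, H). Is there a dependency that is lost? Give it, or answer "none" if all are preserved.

none

G → B lies within R1.
B → D lies within R1.
E → G lies within R2.
D → E lies within R2.
A, B, C → F lies within R1.
Every dependency is enforceable on the fragments, so the decomposition is dependency-preserving.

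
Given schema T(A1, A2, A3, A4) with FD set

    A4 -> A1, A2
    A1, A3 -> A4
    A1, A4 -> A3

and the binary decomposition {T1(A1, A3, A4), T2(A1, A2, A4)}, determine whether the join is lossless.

Common attributes: T1 ∩ T2 = {A1, A4}.
Closure of {A1, A4}: A4 → A1, A2 applies, adding A2; A1, A4 → A3 applies, adding A3. So (A1, A4)⁺ = {A1, A2, A3, A4}.
This closure contains every attribute of T1, so T1 ∩ T2 → T1. The join is lossless.

Yes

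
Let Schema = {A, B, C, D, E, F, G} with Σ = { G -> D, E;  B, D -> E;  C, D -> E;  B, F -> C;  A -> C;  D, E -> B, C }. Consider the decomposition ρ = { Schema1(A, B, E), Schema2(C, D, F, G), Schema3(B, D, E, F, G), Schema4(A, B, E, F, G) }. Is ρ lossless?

Chase test. Columns are A, B, C, D, E, F, G; row i has aⱼ where attribute j ∈ Schemai, else bᵢⱼ.
Initial tableau (one row per fragment):
  row 1: a1 a2 b13 b14 a5 b16 b17
  row 2: b21 b22 a3 a4 b25 a6 a7
  row 3: b31 a2 b33 a4 a5 a6 a7
  row 4: a1 a2 b43 b44 a5 a6 a7
Rows 2 and 3 agree on G; apply G→D, E and equate their D, E entries.
Rows 2 and 4 agree on G; apply G→D, E and equate their D, E entries.
Rows 3 and 4 agree on B, F; apply B, F→C and equate their C entries.
Rows 1 and 4 agree on A; apply A→C and equate their C entries.
Rows 2 and 3 agree on D, E; apply D, E→B, C and equate their B, C entries.
Row 4 is now all distinguished symbols — the join is lossless.

Yes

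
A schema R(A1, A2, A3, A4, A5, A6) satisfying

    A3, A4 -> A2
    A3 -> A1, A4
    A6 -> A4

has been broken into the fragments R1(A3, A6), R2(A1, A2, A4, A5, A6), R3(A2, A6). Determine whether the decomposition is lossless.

Chase test. Columns are A1, A2, A3, A4, A5, A6; row i has aⱼ where attribute j ∈ Ri, else bᵢⱼ.
Initial tableau (one row per fragment):
  row 1: b11 b12 a3 b14 b15 a6
  row 2: a1 a2 b23 a4 a5 a6
  row 3: b31 a2 b33 b34 b35 a6
Rows 1 and 2 agree on A6; apply A6→A4 and equate their A4 entries.
Rows 1 and 3 agree on A6; apply A6→A4 and equate their A4 entries.
No row becomes fully distinguished — the join is lossy.

No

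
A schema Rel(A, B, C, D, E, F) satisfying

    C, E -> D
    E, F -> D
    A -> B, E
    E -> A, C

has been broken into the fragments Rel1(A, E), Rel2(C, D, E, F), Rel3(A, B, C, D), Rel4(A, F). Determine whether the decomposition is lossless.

Chase test. Columns are A, B, C, D, E, F; row i has aⱼ where attribute j ∈ Reli, else bᵢⱼ.
Initial tableau (one row per fragment):
  row 1: a1 b12 b13 b14 a5 b16
  row 2: b21 b22 a3 a4 a5 a6
  row 3: a1 a2 a3 a4 b35 b36
  row 4: a1 b42 b43 b44 b45 a6
Rows 1 and 3 agree on A; apply A→B, E and equate their B, E entries.
Rows 1 and 4 agree on A; apply A→B, E and equate their B, E entries.
Rows 1 and 2 agree on E; apply E→A, C and equate their A, C entries.
Rows 1 and 4 agree on E; apply E→A, C and equate their A, C entries.
Rows 1 and 2 agree on C, E; apply C, E→D and equate their D entries.
Rows 1 and 4 agree on C, E; apply C, E→D and equate their D entries.
Rows 1 and 2 agree on A; apply A→B, E and equate their B, E entries.
Row 2 is now all distinguished symbols — the join is lossless.

Yes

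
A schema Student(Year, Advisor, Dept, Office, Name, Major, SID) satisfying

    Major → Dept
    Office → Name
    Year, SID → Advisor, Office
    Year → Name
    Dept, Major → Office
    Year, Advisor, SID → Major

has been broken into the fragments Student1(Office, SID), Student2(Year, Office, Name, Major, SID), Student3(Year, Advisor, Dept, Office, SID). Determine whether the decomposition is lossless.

Yes

Chase test. Columns are Year, Advisor, Dept, Office, Name, Major, SID; row i has aⱼ where attribute j ∈ Studenti, else bᵢⱼ.
Initial tableau (one row per fragment):
  row 1: b11 b12 b13 a4 b15 b16 a7
  row 2: a1 b22 b23 a4 a5 a6 a7
  row 3: a1 a2 a3 a4 b35 b36 a7
Rows 1 and 2 agree on Office; apply Office→Name and equate their Name entries.
Rows 1 and 3 agree on Office; apply Office→Name and equate their Name entries.
Rows 2 and 3 agree on Year, SID; apply Year, SID→Advisor, Office and equate their Advisor, Office entries.
Rows 2 and 3 agree on Year, Advisor, SID; apply Year, Advisor, SID→Major and equate their Major entries.
Rows 2 and 3 agree on Major; apply Major→Dept and equate their Dept entries.
Row 2 is now all distinguished symbols — the join is lossless.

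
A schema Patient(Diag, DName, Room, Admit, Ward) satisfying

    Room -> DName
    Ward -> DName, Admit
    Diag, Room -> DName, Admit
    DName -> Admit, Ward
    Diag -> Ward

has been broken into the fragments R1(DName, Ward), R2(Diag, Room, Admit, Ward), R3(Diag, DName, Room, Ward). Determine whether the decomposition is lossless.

Yes

Chase test. Columns are Diag, DName, Room, Admit, Ward; row i has aⱼ where attribute j ∈ Ri, else bᵢⱼ.
Initial tableau (one row per fragment):
  row 1: b11 a2 b13 b14 a5
  row 2: a1 b22 a3 a4 a5
  row 3: a1 a2 a3 b34 a5
Rows 2 and 3 agree on Room; apply Room→DName and equate their DName entries.
Rows 1 and 2 agree on Ward; apply Ward→DName, Admit and equate their DName, Admit entries.
Rows 1 and 3 agree on Ward; apply Ward→DName, Admit and equate their DName, Admit entries.
Row 2 is now all distinguished symbols — the join is lossless.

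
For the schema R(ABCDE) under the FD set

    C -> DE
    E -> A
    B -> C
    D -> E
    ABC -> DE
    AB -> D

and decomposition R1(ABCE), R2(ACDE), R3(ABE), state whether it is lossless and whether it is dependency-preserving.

lossless and dependency-preserving

Lossless test (chase): Rows 1 and 2 agree on C; apply C→DE and equate their DE entries. Rows 1 and 3 agree on B; apply B→C and equate their C entries. Rows 1 and 3 agree on ABC; apply ABC→DE and equate their DE entries. Row 1 is now all distinguished symbols — the join is lossless.
Dependency preservation: ABC → DE; AB → D are not contained in any single fragment, but the restricted closure of each left-hand side across the fragments still reaches the right-hand side; the remaining FDs each lie inside some fragment. All dependencies are preserved.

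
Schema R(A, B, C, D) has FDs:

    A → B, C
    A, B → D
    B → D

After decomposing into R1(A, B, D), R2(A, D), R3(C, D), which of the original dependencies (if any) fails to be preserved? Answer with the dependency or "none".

A → B, C

Check A → B, C: no single fragment contains all of {A, B, C}, and the restricted closure of {A} across the fragments never reaches {B, C}.
A, B → D is preserved.
B → D is preserved.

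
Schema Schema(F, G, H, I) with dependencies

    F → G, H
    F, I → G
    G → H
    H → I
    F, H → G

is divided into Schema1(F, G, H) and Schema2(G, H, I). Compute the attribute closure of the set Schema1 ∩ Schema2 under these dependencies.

Schema1 ∩ Schema2 = {G, H}.
H → I applies, adding I
Closure: {G, H, I}.

G, H, I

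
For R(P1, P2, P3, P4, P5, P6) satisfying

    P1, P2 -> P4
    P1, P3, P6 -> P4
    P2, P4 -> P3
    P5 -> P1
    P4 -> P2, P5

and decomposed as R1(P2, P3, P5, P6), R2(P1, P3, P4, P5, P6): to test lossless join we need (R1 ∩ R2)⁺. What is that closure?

P1, P2, P3, P4, P5, P6

R1 ∩ R2 = {P3, P5, P6}.
P5 → P1 applies, adding P1
P1, P3, P6 → P4 applies, adding P4
P4 → P2, P5 applies, adding P2
Closure: {P1, P2, P3, P4, P5, P6}.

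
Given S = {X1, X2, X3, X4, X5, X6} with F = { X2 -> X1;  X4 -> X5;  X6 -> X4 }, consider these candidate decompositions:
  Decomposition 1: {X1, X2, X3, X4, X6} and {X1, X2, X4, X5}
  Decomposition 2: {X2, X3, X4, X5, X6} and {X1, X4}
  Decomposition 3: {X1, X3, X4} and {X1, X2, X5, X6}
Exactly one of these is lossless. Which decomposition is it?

Decomposition 1: common = {X1, X2, X4}, closure = {X1, X2, X4, X5} → lossless.
Decomposition 2: common = {X4}, closure = {X4, X5} → lossy.
Decomposition 3: common = {X1}, closure = {X1} → lossy.

Decomposition 1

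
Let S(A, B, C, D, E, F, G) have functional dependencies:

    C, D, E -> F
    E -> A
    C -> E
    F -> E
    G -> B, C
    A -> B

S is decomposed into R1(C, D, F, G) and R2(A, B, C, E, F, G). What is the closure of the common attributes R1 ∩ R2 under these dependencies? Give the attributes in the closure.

A, B, C, E, F, G

R1 ∩ R2 = {C, F, G}.
C → E applies, adding E
G → B, C applies, adding B
E → A applies, adding A
Closure: {A, B, C, E, F, G}.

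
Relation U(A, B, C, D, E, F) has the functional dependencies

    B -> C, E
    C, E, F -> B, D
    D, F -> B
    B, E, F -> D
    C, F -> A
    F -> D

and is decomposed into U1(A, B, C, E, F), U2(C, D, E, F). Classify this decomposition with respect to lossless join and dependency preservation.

Lossless test: (C, E, F)⁺ = {A, B, C, D, E, F}, which contains all of one fragment — lossless.
Dependency preservation: C, E, F → B, D; D, F → B; B, E, F → D are not contained in any single fragment, but the restricted closure of each left-hand side across the fragments still reaches the right-hand side; the remaining FDs each lie inside some fragment. All dependencies are preserved.

lossless and dependency-preserving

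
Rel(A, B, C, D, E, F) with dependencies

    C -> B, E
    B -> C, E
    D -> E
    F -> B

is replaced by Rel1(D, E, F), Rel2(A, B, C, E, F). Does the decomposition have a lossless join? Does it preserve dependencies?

Lossless test: (E, F)⁺ = {B, C, E, F}, which is a superkey of neither fragment — lossy.
Dependency preservation: every FD's attributes lie within a single fragment, so each can be enforced locally — preserved.

lossy but dependency-preserving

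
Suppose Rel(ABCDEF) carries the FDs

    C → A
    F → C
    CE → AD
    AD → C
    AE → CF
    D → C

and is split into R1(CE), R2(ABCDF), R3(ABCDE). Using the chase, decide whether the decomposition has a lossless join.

No

Chase test. Columns are ABCDEF; row i has aⱼ where attribute j ∈ Ri, else bᵢⱼ.
Initial tableau (one row per fragment):
  row 1: b11 b12 a3 b14 a5 b16
  row 2: a1 a2 a3 a4 b25 a6
  row 3: a1 a2 a3 a4 a5 b36
Rows 1 and 2 agree on C; apply C→A and equate their A entries.
Rows 1 and 3 agree on CE; apply CE→AD and equate their AD entries.
Rows 1 and 3 agree on AE; apply AE→CF and equate their CF entries.
No row becomes fully distinguished — the join is lossy.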